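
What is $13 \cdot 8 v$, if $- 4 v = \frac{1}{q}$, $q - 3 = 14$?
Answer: $- \frac{26}{17} \approx -1.5294$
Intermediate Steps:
$q = 17$ ($q = 3 + 14 = 17$)
$v = - \frac{1}{68}$ ($v = - \frac{1}{4 \cdot 17} = \left(- \frac{1}{4}\right) \frac{1}{17} = - \frac{1}{68} \approx -0.014706$)
$13 \cdot 8 v = 13 \cdot 8 \left(- \frac{1}{68}\right) = 104 \left(- \frac{1}{68}\right) = - \frac{26}{17}$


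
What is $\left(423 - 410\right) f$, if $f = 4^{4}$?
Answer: $3328$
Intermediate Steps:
$f = 256$
$\left(423 - 410\right) f = \left(423 - 410\right) 256 = 13 \cdot 256 = 3328$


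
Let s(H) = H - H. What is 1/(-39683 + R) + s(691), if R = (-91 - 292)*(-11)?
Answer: -1/35470 ≈ -2.8193e-5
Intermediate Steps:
R = 4213 (R = -383*(-11) = 4213)
s(H) = 0
1/(-39683 + R) + s(691) = 1/(-39683 + 4213) + 0 = 1/(-35470) + 0 = -1/35470 + 0 = -1/35470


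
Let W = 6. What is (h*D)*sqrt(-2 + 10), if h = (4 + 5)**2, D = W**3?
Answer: 34992*sqrt(2) ≈ 49486.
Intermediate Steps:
D = 216 (D = 6**3 = 216)
h = 81 (h = 9**2 = 81)
(h*D)*sqrt(-2 + 10) = (81*216)*sqrt(-2 + 10) = 17496*sqrt(8) = 17496*(2*sqrt(2)) = 34992*sqrt(2)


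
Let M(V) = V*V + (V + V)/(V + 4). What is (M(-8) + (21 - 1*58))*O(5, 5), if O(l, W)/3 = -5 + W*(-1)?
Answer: -930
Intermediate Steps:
O(l, W) = -15 - 3*W (O(l, W) = 3*(-5 + W*(-1)) = 3*(-5 - W) = -15 - 3*W)
M(V) = V² + 2*V/(4 + V) (M(V) = V² + (2*V)/(4 + V) = V² + 2*V/(4 + V))
(M(-8) + (21 - 1*58))*O(5, 5) = (-8*(2 + (-8)² + 4*(-8))/(4 - 8) + (21 - 1*58))*(-15 - 3*5) = (-8*(2 + 64 - 32)/(-4) + (21 - 58))*(-15 - 15) = (-8*(-¼)*34 - 37)*(-30) = (68 - 37)*(-30) = 31*(-30) = -930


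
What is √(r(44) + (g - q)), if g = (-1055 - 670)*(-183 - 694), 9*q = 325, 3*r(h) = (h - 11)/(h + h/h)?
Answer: √340377555/15 ≈ 1230.0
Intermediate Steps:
r(h) = (-11 + h)/(3*(1 + h)) (r(h) = ((h - 11)/(h + h/h))/3 = ((-11 + h)/(h + 1))/3 = ((-11 + h)/(1 + h))/3 = (-11 + h)/(3*(1 + h)))
q = 325/9 (q = (⅑)*325 = 325/9 ≈ 36.111)
g = 1512825 (g = -1725*(-877) = 1512825)
√(r(44) + (g - q)) = √((-11 + 44)/(3*(1 + 44)) + (1512825 - 1*325/9)) = √((⅓)*33/45 + (1512825 - 325/9)) = √((⅓)*(1/45)*33 + 13615100/9) = √(11/45 + 13615100/9) = √(22691837/15) = √340377555/15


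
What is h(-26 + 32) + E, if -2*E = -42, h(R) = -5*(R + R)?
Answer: -39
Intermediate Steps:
h(R) = -10*R
E = 21 (E = -1/2*(-42) = 21)
h(-26 + 32) + E = -10*(-26 + 32) + 21 = -10*6 + 21 = -60 + 21 = -39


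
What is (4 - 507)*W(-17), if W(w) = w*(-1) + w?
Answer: 0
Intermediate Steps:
W(w) = 0 (W(w) = -w + w = 0)
(4 - 507)*W(-17) = (4 - 507)*0 = -503*0 = 0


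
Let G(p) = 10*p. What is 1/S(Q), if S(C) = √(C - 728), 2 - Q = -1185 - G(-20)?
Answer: √259/259 ≈ 0.062137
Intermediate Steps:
Q = 987 (Q = 2 - (-1185 - 10*(-20)) = 2 - (-1185 - 1*(-200)) = 2 - (-1185 + 200) = 2 - 1*(-985) = 2 + 985 = 987)
S(C) = √(-728 + C)
1/S(Q) = 1/(√(-728 + 987)) = 1/(√259) = √259/259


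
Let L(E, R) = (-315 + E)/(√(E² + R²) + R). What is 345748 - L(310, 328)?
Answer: 1661319058/4805 + √50921/9610 ≈ 3.4575e+5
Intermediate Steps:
L(E, R) = (-315 + E)/(R + √(E² + R²))
345748 - L(310, 328) = 345748 - (-315 + 310)/(328 + √(310² + 328²)) = 345748 - (-5)/(328 + √(96100 + 107584)) = 345748 - (-5)/(328 + √203684) = 345748 - (-5)/(328 + 2*√50921) = 345748 + 5/(328 + 2*√50921)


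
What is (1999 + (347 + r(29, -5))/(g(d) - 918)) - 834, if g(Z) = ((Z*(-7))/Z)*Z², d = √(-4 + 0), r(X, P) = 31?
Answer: 518236/445 ≈ 1164.6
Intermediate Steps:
d = 2*I (d = √(-4) = 2*I ≈ 2.0*I)
g(Z) = -7*Z² (g(Z) = ((-7*Z)/Z)*Z² = -7*Z²)
(1999 + (347 + r(29, -5))/(g(d) - 918)) - 834 = (1999 + (347 + 31)/(-7*(2*I)² - 918)) - 834 = (1999 + 378/(-7*(-4) - 918)) - 834 = (1999 + 378/(28 - 918)) - 834 = (1999 + 378/(-890)) - 834 = (1999 + 378*(-1/890)) - 834 = (1999 - 189/445) - 834 = 889366/445 - 834 = 518236/445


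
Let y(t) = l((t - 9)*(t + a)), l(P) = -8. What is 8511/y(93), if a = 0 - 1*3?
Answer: -8511/8 ≈ -1063.9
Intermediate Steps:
a = -3 (a = 0 - 3 = -3)
y(t) = -8
8511/y(93) = 8511/(-8) = 8511*(-1/8) = -8511/8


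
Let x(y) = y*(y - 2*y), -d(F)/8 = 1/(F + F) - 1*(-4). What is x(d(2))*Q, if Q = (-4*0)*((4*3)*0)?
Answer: 0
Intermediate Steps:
d(F) = -32 - 4/F (d(F) = -8*(1/(F + F) - 1*(-4)) = -8*(1/(2*F) + 4) = -8*(4 + 1/(2*F)) = -32 - 4/F)
Q = 0 (Q = 0*(12*0) = 0*0 = 0)
x(y) = -y² (x(y) = y*(-y) = -y²)
x(d(2))*Q = -(-32 - 4/2)²*0 = -(-32 - 4*½)²*0 = -(-32 - 2)²*0 = -1*(-34)²*0 = -1*1156*0 = -1156*0 = 0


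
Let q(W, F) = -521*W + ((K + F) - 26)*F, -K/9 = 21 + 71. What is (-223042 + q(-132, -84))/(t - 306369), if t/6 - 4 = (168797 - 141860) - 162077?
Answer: 75478/1117185 ≈ 0.067561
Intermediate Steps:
K = -828 (K = -9*(21 + 71) = -9*92 = -828)
t = -810816 (t = 24 + 6*((168797 - 141860) - 162077) = 24 + 6*(26937 - 162077) = 24 + 6*(-135140) = 24 - 810840 = -810816)
q(W, F) = -521*W + F*(-854 + F) (q(W, F) = -521*W + ((-828 + F) - 26)*F = -521*W + (-854 + F)*F = -521*W + F*(-854 + F))
(-223042 + q(-132, -84))/(t - 306369) = (-223042 + ((-84)² - 854*(-84) - 521*(-132)))/(-810816 - 306369) = (-223042 + (7056 + 71736 + 68772))/(-1117185) = (-223042 + 147564)*(-1/1117185) = -75478*(-1/1117185) = 75478/1117185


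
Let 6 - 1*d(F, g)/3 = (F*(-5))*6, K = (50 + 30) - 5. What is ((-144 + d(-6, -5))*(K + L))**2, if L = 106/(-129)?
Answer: 4512726965124/1849 ≈ 2.4406e+9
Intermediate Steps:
K = 75 (K = 80 - 5 = 75)
L = -106/129 (L = 106*(-1/129) = -106/129 ≈ -0.82171)
d(F, g) = 18 + 90*F (d(F, g) = 18 - 3*F*(-5)*6 = 18 - 3*(-5*F)*6 = 18 - (-90)*F = 18 + 90*F)
((-144 + d(-6, -5))*(K + L))**2 = ((-144 + (18 + 90*(-6)))*(75 - 106/129))**2 = ((-144 + (18 - 540))*(9569/129))**2 = ((-144 - 522)*(9569/129))**2 = (-666*9569/129)**2 = (-2124318/43)**2 = 4512726965124/1849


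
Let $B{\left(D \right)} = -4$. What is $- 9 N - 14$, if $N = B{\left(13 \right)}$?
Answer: $22$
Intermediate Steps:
$N = -4$
$- 9 N - 14 = \left(-9\right) \left(-4\right) - 14 = 36 - 14 = 22$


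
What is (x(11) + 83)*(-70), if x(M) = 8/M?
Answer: -64470/11 ≈ -5860.9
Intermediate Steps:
(x(11) + 83)*(-70) = (8/11 + 83)*(-70) = (921/11)*(-70) = -64470/11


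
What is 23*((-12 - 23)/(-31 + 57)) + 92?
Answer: 1587/26 ≈ 61.038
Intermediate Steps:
23*((-12 - 23)/(-31 + 57)) + 92 = 23*(-35/26) + 92 = -805/26 + 92 = 1587/26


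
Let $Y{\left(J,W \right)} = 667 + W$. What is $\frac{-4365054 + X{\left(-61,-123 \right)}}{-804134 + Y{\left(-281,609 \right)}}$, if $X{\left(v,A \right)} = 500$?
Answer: $\frac{2182277}{401429} \approx 5.4363$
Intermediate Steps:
$\frac{-4365054 + X{\left(-61,-123 \right)}}{-804134 + Y{\left(-281,609 \right)}} = \frac{-4365054 + 500}{-804134 + \left(667 + 609\right)} = - \frac{4364554}{-804134 + 1276} = - \frac{4364554}{-802858} = \left(-4364554\right) \left(- \frac{1}{802858}\right) = \frac{2182277}{401429}$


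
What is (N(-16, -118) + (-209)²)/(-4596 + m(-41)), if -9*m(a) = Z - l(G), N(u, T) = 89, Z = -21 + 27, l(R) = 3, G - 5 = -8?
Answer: -131310/13789 ≈ -9.5228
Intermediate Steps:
G = -3 (G = 5 - 8 = -3)
Z = 6
m(a) = -⅓ (m(a) = -(6 - 1*3)/9 = -(6 - 3)/9 = -⅑*3 = -⅓)
(N(-16, -118) + (-209)²)/(-4596 + m(-41)) = (89 + (-209)²)/(-4596 - ⅓) = (89 + 43681)/(-13789/3) = 43770*(-3/13789) = -131310/13789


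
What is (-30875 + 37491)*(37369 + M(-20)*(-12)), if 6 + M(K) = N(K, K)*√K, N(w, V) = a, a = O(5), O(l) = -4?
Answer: 247709656 + 635136*I*√5 ≈ 2.4771e+8 + 1.4202e+6*I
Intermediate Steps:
a = -4
N(w, V) = -4
M(K) = -6 - 4*√K
(-30875 + 37491)*(37369 + M(-20)*(-12)) = (-30875 + 37491)*(37369 + (-6 - 8*I*√5)*(-12)) = 6616*(37369 + (-6 - 8*I*√5)*(-12)) = 6616*(37369 + (72 + 96*I*√5)) = 6616*(37441 + 96*I*√5) = 247709656 + 635136*I*√5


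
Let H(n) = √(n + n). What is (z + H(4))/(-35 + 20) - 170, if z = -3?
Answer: -849/5 - 2*√2/15 ≈ -169.99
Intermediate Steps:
H(n) = √2*√n (H(n) = √(2*n) = √2*√n)
(z + H(4))/(-35 + 20) - 170 = (-3 + √2*√4)/(-35 + 20) - 170 = (-3 + √2*2)/(-15) - 170 = -(-3 + 2*√2)/15 - 170 = (⅕ - 2*√2/15) - 170 = -849/5 - 2*√2/15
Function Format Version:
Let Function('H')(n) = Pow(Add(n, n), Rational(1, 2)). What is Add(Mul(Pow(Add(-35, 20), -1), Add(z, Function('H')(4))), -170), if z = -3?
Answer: Add(Rational(-849, 5), Mul(Rational(-2, 15), Pow(2, Rational(1, 2)))) ≈ -169.99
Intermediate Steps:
Function('H')(n) = Mul(Pow(2, Rational(1, 2)), Pow(n, Rational(1, 2))) (Function('H')(n) = Pow(Mul(2, n), Rational(1, 2)) = Mul(Pow(2, Rational(1, 2)), Pow(n, Rational(1, 2))))
Add(Mul(Pow(Add(-35, 20), -1), Add(z, Function('H')(4))), -170) = Add(Mul(Pow(Add(-35, 20), -1), Add(-3, Mul(Pow(2, Rational(1, 2)), Pow(4, Rational(1, 2))))), -170) = Add(Mul(Pow(-15, -1), Add(-3, Mul(Pow(2, Rational(1, 2)), 2))), -170) = Add(Mul(Rational(-1, 15), Add(-3, Mul(2, Pow(2, Rational(1, 2))))), -170) = Add(Add(Rational(1, 5), Mul(Rational(-2, 15), Pow(2, Rational(1, 2)))), -170) = Add(Rational(-849, 5), Mul(Rational(-2, 15), Pow(2, Rational(1, 2))))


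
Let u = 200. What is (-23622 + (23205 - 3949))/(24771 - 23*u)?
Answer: -4366/20171 ≈ -0.21645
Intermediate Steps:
(-23622 + (23205 - 3949))/(24771 - 23*u) = (-23622 + (23205 - 3949))/(24771 - 23*200) = (-23622 + 19256)/(24771 - 4600) = -4366/20171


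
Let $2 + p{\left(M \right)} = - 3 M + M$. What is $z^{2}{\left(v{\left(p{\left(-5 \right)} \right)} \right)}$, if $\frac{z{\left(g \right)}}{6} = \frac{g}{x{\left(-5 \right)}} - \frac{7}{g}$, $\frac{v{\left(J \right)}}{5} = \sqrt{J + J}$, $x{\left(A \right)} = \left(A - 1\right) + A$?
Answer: $\frac{2047761}{12100} \approx 169.24$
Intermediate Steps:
$p{\left(M \right)} = -2 - 2 M$ ($p{\left(M \right)} = -2 + \left(- 3 M + M\right) = -2 - 2 M$)
$x{\left(A \right)} = -1 + 2 A$ ($x{\left(A \right)} = \left(-1 + A\right) + A = -1 + 2 A$)
$v{\left(J \right)} = 5 \sqrt{2} \sqrt{J}$ ($v{\left(J \right)} = 5 \sqrt{J + J} = 5 \sqrt{2 J} = 5 \sqrt{2} \sqrt{J}$)
$z{\left(g \right)} = - \frac{42}{g} - \frac{6 g}{11}$ ($z{\left(g \right)} = 6 \left(\frac{g}{-1 + 2 \left(-5\right)} - \frac{7}{g}\right) = 6 \left(\frac{g}{-1 - 10} - \frac{7}{g}\right) = 6 \left(\frac{g}{-11} - \frac{7}{g}\right) = 6 \left(g \left(- \frac{1}{11}\right) - \frac{7}{g}\right) = 6 \left(- \frac{g}{11} - \frac{7}{g}\right) = 6 \left(- \frac{7}{g} - \frac{g}{11}\right) = - \frac{42}{g} - \frac{6 g}{11}$)
$z^{2}{\left(v{\left(p{\left(-5 \right)} \right)} \right)} = \left(- \frac{42}{5 \sqrt{2} \sqrt{-2 - -10}} - \frac{6 \cdot 5 \sqrt{2} \sqrt{-2 - -10}}{11}\right)^{2} = \left(- \frac{42}{5 \sqrt{2} \sqrt{-2 + 10}} - \frac{6 \cdot 5 \sqrt{2} \sqrt{-2 + 10}}{11}\right)^{2} = \left(- \frac{42}{5 \sqrt{2} \sqrt{8}} - \frac{6 \cdot 5 \sqrt{2} \sqrt{8}}{11}\right)^{2} = \left(- \frac{42}{5 \sqrt{2} \cdot 2 \sqrt{2}} - \frac{6 \cdot 5 \sqrt{2} \cdot 2 \sqrt{2}}{11}\right)^{2} = \left(- \frac{42}{20} - \frac{120}{11}\right)^{2} = \left(\left(-42\right) \frac{1}{20} - \frac{120}{11}\right)^{2} = \left(- \frac{21}{10} - \frac{120}{11}\right)^{2} = \left(- \frac{1431}{110}\right)^{2} = \frac{2047761}{12100}$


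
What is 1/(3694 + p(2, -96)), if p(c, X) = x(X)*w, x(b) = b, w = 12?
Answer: 1/2542 ≈ 0.00039339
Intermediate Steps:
p(c, X) = 12*X (p(c, X) = X*12 = 12*X)
1/(3694 + p(2, -96)) = 1/(3694 + 12*(-96)) = 1/(3694 - 1152) = 1/2542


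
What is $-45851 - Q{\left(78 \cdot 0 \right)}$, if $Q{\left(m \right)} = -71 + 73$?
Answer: $-45853$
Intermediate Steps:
$Q{\left(m \right)} = 2$
$-45851 - Q{\left(78 \cdot 0 \right)} = -45851 - 2 = -45853$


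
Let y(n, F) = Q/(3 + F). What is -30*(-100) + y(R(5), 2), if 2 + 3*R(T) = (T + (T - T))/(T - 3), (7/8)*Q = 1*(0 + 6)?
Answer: 105048/35 ≈ 3001.4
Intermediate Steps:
Q = 48/7 (Q = 8*(1*(0 + 6))/7 = 8*(1*6)/7 = (8/7)*6 = 48/7 ≈ 6.8571)
R(T) = -⅔ + T/(3*(-3 + T)) (R(T) = -⅔ + ((T + (T - T))/(T - 3))/3 = -⅔ + ((T + 0)/(-3 + T))/3 = -⅔ + (T/(-3 + T))/3 = -⅔ + T/(3*(-3 + T)))
y(n, F) = 48/(7*(3 + F)) (y(n, F) = (48/7)/(3 + F) = 48/(7*(3 + F)))
-30*(-100) + y(R(5), 2) = -30*(-100) + 48/(7*(3 + 2)) = 3000 + (48/7)/5 = 3000 + (48/7)*(⅕) = 3000 + 48/35 = 105048/35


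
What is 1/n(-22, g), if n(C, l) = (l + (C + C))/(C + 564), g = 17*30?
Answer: 271/233 ≈ 1.1631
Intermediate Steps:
g = 510
n(C, l) = (l + 2*C)/(564 + C)
1/n(-22, g) = 1/((510 + 2*(-22))/(564 - 22)) = 1/((510 - 44)/542) = 1/((1/542)*466) = 1/(233/271) = 271/233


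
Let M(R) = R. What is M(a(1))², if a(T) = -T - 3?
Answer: 16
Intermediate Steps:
a(T) = -3 - T
M(a(1))² = (-3 - 1*1)² = (-3 - 1)² = (-4)² = 16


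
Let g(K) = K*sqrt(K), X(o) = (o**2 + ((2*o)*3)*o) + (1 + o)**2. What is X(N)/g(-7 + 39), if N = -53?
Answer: 22367*sqrt(2)/256 ≈ 123.56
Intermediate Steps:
X(o) = (1 + o)**2 + 7*o**2 (X(o) = (o**2 + (6*o)*o) + (1 + o)**2 = (o**2 + 6*o**2) + (1 + o)**2 = 7*o**2 + (1 + o)**2 = (1 + o)**2 + 7*o**2)
g(K) = K**(3/2)
X(N)/g(-7 + 39) = ((1 - 53)**2 + 7*(-53)**2)/((-7 + 39)**(3/2)) = ((-52)**2 + 7*2809)/(32**(3/2)) = (2704 + 19663)/((128*sqrt(2))) = 22367*(sqrt(2)/256) = 22367*sqrt(2)/256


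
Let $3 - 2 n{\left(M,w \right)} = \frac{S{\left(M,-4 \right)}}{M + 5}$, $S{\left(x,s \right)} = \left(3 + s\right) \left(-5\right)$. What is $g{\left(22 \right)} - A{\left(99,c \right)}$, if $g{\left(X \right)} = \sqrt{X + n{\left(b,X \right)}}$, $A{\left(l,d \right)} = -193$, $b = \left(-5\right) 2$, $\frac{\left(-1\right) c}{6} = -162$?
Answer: $193 + 2 \sqrt{6} \approx 197.9$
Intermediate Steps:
$c = 972$ ($c = \left(-6\right) \left(-162\right) = 972$)
$S{\left(x,s \right)} = -15 - 5 s$
$b = -10$
$n{\left(M,w \right)} = \frac{3}{2} - \frac{5}{2 \left(5 + M\right)}$ ($n{\left(M,w \right)} = \frac{3}{2} - \frac{\left(-15 - -20\right) \frac{1}{M + 5}}{2} = \frac{3}{2} - \frac{\left(-15 + 20\right) \frac{1}{5 + M}}{2} = \frac{3}{2} - \frac{5 \frac{1}{5 + M}}{2} = \frac{3}{2} - \frac{5}{2 \left(5 + M\right)}$)
$g{\left(X \right)} = \sqrt{2 + X}$ ($g{\left(X \right)} = \sqrt{X + \frac{10 + 3 \left(-10\right)}{2 \left(5 - 10\right)}} = \sqrt{X + \frac{10 - 30}{2 \left(-5\right)}} = \sqrt{X + \frac{1}{2} \left(- \frac{1}{5}\right) \left(-20\right)} = \sqrt{X + 2} = \sqrt{2 + X}$)
$g{\left(22 \right)} - A{\left(99,c \right)} = \sqrt{2 + 22} - -193 = \sqrt{24} + 193 = 2 \sqrt{6} + 193 = 193 + 2 \sqrt{6}$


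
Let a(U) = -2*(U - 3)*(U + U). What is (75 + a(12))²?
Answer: 127449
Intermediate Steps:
a(U) = -4*U*(-3 + U) (a(U) = -2*(-3 + U)*2*U = -4*U*(-3 + U))
(75 + a(12))² = (75 + 4*12*(3 - 1*12))² = (75 + 4*12*(3 - 12))² = (75 + 4*12*(-9))² = (75 - 432)² = (-357)² = 127449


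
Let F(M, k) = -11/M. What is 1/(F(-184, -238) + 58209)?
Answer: 184/10710467 ≈ 1.7179e-5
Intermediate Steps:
1/(F(-184, -238) + 58209) = 1/(-11/(-184) + 58209) = 1/(-11*(-1/184) + 58209) = 1/(11/184 + 58209) = 1/(10710467/184) = 184/10710467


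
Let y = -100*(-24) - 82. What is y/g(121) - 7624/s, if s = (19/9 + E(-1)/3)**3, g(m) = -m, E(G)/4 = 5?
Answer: -1815369818/59657719 ≈ -30.430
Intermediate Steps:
E(G) = 20 (E(G) = 4*5 = 20)
y = 2318 (y = 2400 - 82 = 2318)
s = 493039/729 (s = (19/9 + 20/3)**3 = (79/9)**3 = 493039/729 ≈ 676.32)
y/g(121) - 7624/s = 2318/((-1*121)) - 7624/493039/729 = 2318/(-121) - 7624*729/493039 = 2318*(-1/121) - 5557896/493039 = -2318/121 - 5557896/493039 = -1815369818/59657719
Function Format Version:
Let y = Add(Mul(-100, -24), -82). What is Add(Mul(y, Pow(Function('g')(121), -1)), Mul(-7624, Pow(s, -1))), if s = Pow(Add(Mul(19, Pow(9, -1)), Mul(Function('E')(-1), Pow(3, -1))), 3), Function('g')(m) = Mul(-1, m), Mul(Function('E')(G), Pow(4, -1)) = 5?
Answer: Rational(-1815369818, 59657719) ≈ -30.430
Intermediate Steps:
Function('E')(G) = 20 (Function('E')(G) = Mul(4, 5) = 20)
y = 2318 (y = Add(2400, -82) = 2318)
s = Rational(493039, 729) (s = Pow(Add(Mul(19, Pow(9, -1)), Mul(20, Pow(3, -1))), 3) = Pow(Add(Mul(19, Rational(1, 9)), Mul(20, Rational(1, 3))), 3) = Pow(Add(Rational(19, 9), Rational(20, 3)), 3) = Pow(Rational(79, 9), 3) = Rational(493039, 729) ≈ 676.32)
Add(Mul(y, Pow(Function('g')(121), -1)), Mul(-7624, Pow(s, -1))) = Add(Mul(2318, Pow(Mul(-1, 121), -1)), Mul(-7624, Pow(Rational(493039, 729), -1))) = Add(Mul(2318, Pow(-121, -1)), Mul(-7624, Rational(729, 493039))) = Add(Mul(2318, Rational(-1, 121)), Rational(-5557896, 493039)) = Add(Rational(-2318, 121), Rational(-5557896, 493039)) = Rational(-1815369818, 59657719)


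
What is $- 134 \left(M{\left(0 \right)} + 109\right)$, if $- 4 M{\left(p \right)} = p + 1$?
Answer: $- \frac{29145}{2} \approx -14573.0$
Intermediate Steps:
$M{\left(p \right)} = - \frac{1}{4} - \frac{p}{4}$ ($M{\left(p \right)} = - \frac{p + 1}{4} = - \frac{1 + p}{4} = - \frac{1}{4} - \frac{p}{4}$)
$- 134 \left(M{\left(0 \right)} + 109\right) = - 134 \left(\left(- \frac{1}{4} - 0\right) + 109\right) = - 134 \left(\left(- \frac{1}{4} + 0\right) + 109\right) = - 134 \left(- \frac{1}{4} + 109\right) = \left(-134\right) \frac{435}{4} = - \frac{29145}{2}$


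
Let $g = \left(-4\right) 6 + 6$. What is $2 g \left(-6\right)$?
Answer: $216$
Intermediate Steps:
$g = -18$ ($g = -24 + 6 = -18$)
$2 g \left(-6\right) = 2 \left(-18\right) \left(-6\right) = \left(-36\right) \left(-6\right) = 216$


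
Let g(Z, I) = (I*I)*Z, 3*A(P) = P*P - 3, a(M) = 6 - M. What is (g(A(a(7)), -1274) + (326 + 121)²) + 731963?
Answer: -450836/3 ≈ -1.5028e+5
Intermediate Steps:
A(P) = -1 + P²/3 (A(P) = (P*P - 3)/3 = (P² - 3)/3 = (-3 + P²)/3 = -1 + P²/3)
g(Z, I) = Z*I² (g(Z, I) = I²*Z = Z*I²)
(g(A(a(7)), -1274) + (326 + 121)²) + 731963 = ((-1 + (6 - 1*7)²/3)*(-1274)² + (326 + 121)²) + 731963 = ((-1 + (6 - 7)²/3)*1623076 + 447²) + 731963 = ((-1 + (⅓)*(-1)²)*1623076 + 199809) + 731963 = ((-1 + (⅓)*1)*1623076 + 199809) + 731963 = ((-1 + ⅓)*1623076 + 199809) + 731963 = (-⅔*1623076 + 199809) + 731963 = (-3246152/3 + 199809) + 731963 = -2646725/3 + 731963 = -450836/3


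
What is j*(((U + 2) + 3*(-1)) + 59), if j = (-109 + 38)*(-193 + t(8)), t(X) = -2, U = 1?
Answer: 816855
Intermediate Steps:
j = 13845 (j = (-109 + 38)*(-193 - 2) = -71*(-195) = 13845)
j*(((U + 2) + 3*(-1)) + 59) = 13845*(((1 + 2) + 3*(-1)) + 59) = 13845*((3 - 3) + 59) = 13845*(0 + 59) = 13845*59 = 816855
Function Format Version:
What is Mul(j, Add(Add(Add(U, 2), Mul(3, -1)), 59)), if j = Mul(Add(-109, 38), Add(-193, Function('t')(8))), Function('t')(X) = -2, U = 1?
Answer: 816855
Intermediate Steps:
j = 13845 (j = Mul(Add(-109, 38), Add(-193, -2)) = Mul(-71, -195) = 13845)
Mul(j, Add(Add(Add(U, 2), Mul(3, -1)), 59)) = Mul(13845, Add(Add(Add(1, 2), Mul(3, -1)), 59)) = Mul(13845, Add(Add(3, -3), 59)) = Mul(13845, Add(0, 59)) = Mul(13845, 59) = 816855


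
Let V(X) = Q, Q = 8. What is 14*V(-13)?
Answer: 112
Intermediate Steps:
V(X) = 8
14*V(-13) = 14*8 = 112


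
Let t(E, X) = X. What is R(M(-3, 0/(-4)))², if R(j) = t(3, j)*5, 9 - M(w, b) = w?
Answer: 3600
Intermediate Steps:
M(w, b) = 9 - w
R(j) = 5*j (R(j) = j*5 = 5*j)
R(M(-3, 0/(-4)))² = (5*(9 - 1*(-3)))² = (5*(9 + 3))² = (5*12)² = 60² = 3600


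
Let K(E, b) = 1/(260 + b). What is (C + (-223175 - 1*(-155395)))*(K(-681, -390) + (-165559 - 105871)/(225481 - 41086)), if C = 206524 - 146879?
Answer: 11542033993/958854 ≈ 12037.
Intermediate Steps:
C = 59645
(C + (-223175 - 1*(-155395)))*(K(-681, -390) + (-165559 - 105871)/(225481 - 41086)) = (59645 + (-223175 - 1*(-155395)))*(1/(260 - 390) + (-165559 - 105871)/(225481 - 41086)) = (59645 + (-223175 + 155395))*(1/(-130) - 271430/184395) = (59645 - 67780)*(-1/130 - 271430*1/184395) = -8135*(-1/130 - 54286/36879) = -8135*(-7094059/4794270) = 11542033993/958854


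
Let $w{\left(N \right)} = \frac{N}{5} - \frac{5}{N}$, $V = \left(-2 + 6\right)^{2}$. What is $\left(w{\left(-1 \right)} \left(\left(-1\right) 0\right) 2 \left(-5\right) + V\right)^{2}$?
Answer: $256$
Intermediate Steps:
$V = 16$ ($V = 4^{2} = 16$)
$w{\left(N \right)} = - \frac{5}{N} + \frac{N}{5}$ ($w{\left(N \right)} = N \frac{1}{5} - \frac{5}{N} = \frac{N}{5} - \frac{5}{N} = - \frac{5}{N} + \frac{N}{5}$)
$\left(w{\left(-1 \right)} \left(\left(-1\right) 0\right) 2 \left(-5\right) + V\right)^{2} = \left(\left(- \frac{5}{-1} + \frac{1}{5} \left(-1\right)\right) \left(\left(-1\right) 0\right) 2 \left(-5\right) + 16\right)^{2} = \left(\left(\left(-5\right) \left(-1\right) - \frac{1}{5}\right) 0 \cdot 2 \left(-5\right) + 16\right)^{2} = \left(\left(5 - \frac{1}{5}\right) 0 \cdot 2 \left(-5\right) + 16\right)^{2} = \left(\frac{24}{5} \cdot 0 \cdot 2 \left(-5\right) + 16\right)^{2} = \left(0 \cdot 2 \left(-5\right) + 16\right)^{2} = \left(0 \left(-5\right) + 16\right)^{2} = \left(0 + 16\right)^{2} = 16^{2} = 256$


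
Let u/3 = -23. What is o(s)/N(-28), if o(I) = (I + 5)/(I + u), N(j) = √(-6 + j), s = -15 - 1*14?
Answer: -6*I*√34/833 ≈ -0.042*I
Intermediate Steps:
u = -69 (u = 3*(-23) = -69)
s = -29 (s = -15 - 14 = -29)
o(I) = (5 + I)/(-69 + I) (o(I) = (I + 5)/(I - 69) = (5 + I)/(-69 + I))
o(s)/N(-28) = ((5 - 29)/(-69 - 29))/(√(-6 - 28)) = (-24/(-98))/(√(-34)) = (-1/98*(-24))/((I*√34)) = 12*(-I*√34/34)/49 = -6*I*√34/833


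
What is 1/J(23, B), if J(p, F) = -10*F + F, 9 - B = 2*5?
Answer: 1/9 ≈ 0.11111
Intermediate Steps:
B = -1 (B = 9 - 2*5 = 9 - 1*10 = 9 - 10 = -1)
J(p, F) = -9*F
1/J(23, B) = 1/(-9*(-1)) = 1/9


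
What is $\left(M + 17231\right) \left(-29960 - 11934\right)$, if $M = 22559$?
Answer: $-1666962260$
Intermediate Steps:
$\left(M + 17231\right) \left(-29960 - 11934\right) = \left(22559 + 17231\right) \left(-29960 - 11934\right) = 39790 \left(-41894\right) = -1666962260$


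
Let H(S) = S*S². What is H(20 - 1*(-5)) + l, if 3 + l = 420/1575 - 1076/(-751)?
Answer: 176000974/11265 ≈ 15624.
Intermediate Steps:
H(S) = S³
l = -14651/11265 (l = -3 + (420/1575 - 1076/(-751)) = -3 + (420*(1/1575) - 1076*(-1/751)) = -3 + (4/15 + 1076/751) = -3 + 19144/11265 = -14651/11265 ≈ -1.3006)
H(20 - 1*(-5)) + l = (20 - 1*(-5))³ - 14651/11265 = (20 + 5)³ - 14651/11265 = 25³ - 14651/11265 = 15625 - 14651/11265 = 176000974/11265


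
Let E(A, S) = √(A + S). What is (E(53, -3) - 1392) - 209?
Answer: -1601 + 5*√2 ≈ -1593.9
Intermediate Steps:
(E(53, -3) - 1392) - 209 = (√(53 - 3) - 1392) - 209 = (√50 - 1392) - 209 = (5*√2 - 1392) - 209 = (-1392 + 5*√2) - 209 = -1601 + 5*√2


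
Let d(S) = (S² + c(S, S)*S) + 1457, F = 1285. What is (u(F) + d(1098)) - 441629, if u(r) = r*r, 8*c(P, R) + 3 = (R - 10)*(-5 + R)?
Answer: 662526997/4 ≈ 1.6563e+8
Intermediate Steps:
c(P, R) = -3/8 + (-10 + R)*(-5 + R)/8 (c(P, R) = -3/8 + ((R - 10)*(-5 + R))/8 = -3/8 + ((-10 + R)*(-5 + R))/8 = -3/8 + (-10 + R)*(-5 + R)/8)
d(S) = 1457 + S² + S*(47/8 - 15*S/8 + S²/8) (d(S) = (S² + (47/8 - 15*S/8 + S²/8)*S) + 1457 = (S² + S*(47/8 - 15*S/8 + S²/8)) + 1457 = 1457 + S² + S*(47/8 - 15*S/8 + S²/8))
u(r) = r²
(u(F) + d(1098)) - 441629 = (1285² + (1457 - 7/8*1098² + (⅛)*1098³ + (47/8)*1098)) - 441629 = (1651225 + (1457 - 7/8*1205604 + (⅛)*1323753192 + 25803/4)) - 441629 = (1651225 + (1457 - 2109807/2 + 165469149 + 25803/4)) - 441629 = (1651225 + 657688613/4) - 441629 = 664293513/4 - 441629 = 662526997/4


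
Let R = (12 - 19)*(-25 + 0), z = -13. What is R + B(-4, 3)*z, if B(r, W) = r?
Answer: 227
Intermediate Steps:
R = 175 (R = -7*(-25) = 175)
R + B(-4, 3)*z = 175 - 4*(-13) = 175 + 52 = 227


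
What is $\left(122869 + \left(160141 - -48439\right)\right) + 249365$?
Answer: $580814$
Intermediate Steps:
$\left(122869 + \left(160141 - -48439\right)\right) + 249365 = \left(122869 + \left(160141 + 48439\right)\right) + 249365 = \left(122869 + 208580\right) + 249365 = 331449 + 249365 = 580814$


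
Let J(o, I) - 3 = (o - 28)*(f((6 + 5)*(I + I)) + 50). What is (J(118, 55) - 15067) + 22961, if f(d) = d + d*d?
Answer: 131890297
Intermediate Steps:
f(d) = d + d²
J(o, I) = 3 + (-28 + o)*(50 + 22*I*(1 + 22*I)) (J(o, I) = 3 + (o - 28)*(((6 + 5)*(I + I))*(1 + (6 + 5)*(I + I)) + 50) = 3 + (-28 + o)*((11*(2*I))*(1 + 11*(2*I)) + 50) = 3 + (-28 + o)*((22*I)*(1 + 22*I) + 50) = 3 + (-28 + o)*(22*I*(1 + 22*I) + 50) = 3 + (-28 + o)*(50 + 22*I*(1 + 22*I)))
(J(118, 55) - 15067) + 22961 = ((-1397 + 50*118 - 616*55*(1 + 22*55) + 22*55*118*(1 + 22*55)) - 15067) + 22961 = ((-1397 + 5900 - 616*55*(1 + 1210) + 22*55*118*(1 + 1210)) - 15067) + 22961 = ((-1397 + 5900 - 616*55*1211 + 22*55*118*1211) - 15067) + 22961 = ((-1397 + 5900 - 41028680 + 172906580) - 15067) + 22961 = (131882403 - 15067) + 22961 = 131867336 + 22961 = 131890297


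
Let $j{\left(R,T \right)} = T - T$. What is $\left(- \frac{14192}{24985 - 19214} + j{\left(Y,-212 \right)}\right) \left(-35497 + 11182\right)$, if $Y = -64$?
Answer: $\frac{345078480}{5771} \approx 59795.0$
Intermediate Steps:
$j{\left(R,T \right)} = 0$
$\left(- \frac{14192}{24985 - 19214} + j{\left(Y,-212 \right)}\right) \left(-35497 + 11182\right) = \left(- \frac{14192}{24985 - 19214} + 0\right) \left(-35497 + 11182\right) = \left(- \frac{14192}{24985 - 19214} + 0\right) \left(-24315\right) = \left(- \frac{14192}{5771} + 0\right) \left(-24315\right) = \left(- \frac{14192}{5771}\right) \left(-24315\right) = \frac{345078480}{5771}$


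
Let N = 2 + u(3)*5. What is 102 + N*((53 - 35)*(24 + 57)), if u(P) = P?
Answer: 24888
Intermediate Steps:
N = 17 (N = 2 + 3*5 = 2 + 15 = 17)
102 + N*((53 - 35)*(24 + 57)) = 102 + 17*((53 - 35)*(24 + 57)) = 102 + 17*(18*81) = 102 + 17*1458 = 102 + 24786 = 24888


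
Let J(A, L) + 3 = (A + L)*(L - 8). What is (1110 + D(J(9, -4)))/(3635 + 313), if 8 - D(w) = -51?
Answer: 167/564 ≈ 0.29610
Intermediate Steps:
J(A, L) = -3 + (-8 + L)*(A + L) (J(A, L) = -3 + (A + L)*(L - 8) = -3 + (A + L)*(-8 + L) = -3 + (-8 + L)*(A + L))
D(w) = 59 (D(w) = 8 - 1*(-51) = 8 + 51 = 59)
(1110 + D(J(9, -4)))/(3635 + 313) = (1110 + 59)/(3635 + 313) = 1169/3948 = 1169*(1/3948) = 167/564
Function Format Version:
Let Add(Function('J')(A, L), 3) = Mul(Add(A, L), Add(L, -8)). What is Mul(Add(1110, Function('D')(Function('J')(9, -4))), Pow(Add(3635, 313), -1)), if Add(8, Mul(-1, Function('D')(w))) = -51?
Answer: Rational(167, 564) ≈ 0.29610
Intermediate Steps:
Function('J')(A, L) = Add(-3, Mul(Add(-8, L), Add(A, L))) (Function('J')(A, L) = Add(-3, Mul(Add(A, L), Add(L, -8))) = Add(-3, Mul(Add(A, L), Add(-8, L))) = Add(-3, Mul(Add(-8, L), Add(A, L))))
Function('D')(w) = 59 (Function('D')(w) = Add(8, Mul(-1, -51)) = Add(8, 51) = 59)
Mul(Add(1110, Function('D')(Function('J')(9, -4))), Pow(Add(3635, 313), -1)) = Mul(Add(1110, 59), Pow(Add(3635, 313), -1)) = Mul(1169, Pow(3948, -1)) = Mul(1169, Rational(1, 3948)) = Rational(167, 564)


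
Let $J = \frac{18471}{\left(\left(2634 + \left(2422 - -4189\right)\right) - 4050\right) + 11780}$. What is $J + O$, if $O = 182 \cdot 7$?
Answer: $\frac{21644621}{16975} \approx 1275.1$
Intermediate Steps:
$O = 1274$
$J = \frac{18471}{16975}$ ($J = \frac{18471}{\left(\left(2634 + \left(2422 + 4189\right)\right) - 4050\right) + 11780} = \frac{18471}{\left(\left(2634 + 6611\right) - 4050\right) + 11780} = \frac{18471}{\left(9245 - 4050\right) + 11780} = \frac{18471}{5195 + 11780} = \frac{18471}{16975} \approx 1.0881$)
$J + O = \frac{18471}{16975} + 1274 = \frac{21644621}{16975}$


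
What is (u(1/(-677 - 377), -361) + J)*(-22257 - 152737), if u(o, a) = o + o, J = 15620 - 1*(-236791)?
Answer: -23277806176424/527 ≈ -4.4170e+10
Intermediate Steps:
J = 252411 (J = 15620 + 236791 = 252411)
u(o, a) = 2*o
(u(1/(-677 - 377), -361) + J)*(-22257 - 152737) = (2/(-677 - 377) + 252411)*(-22257 - 152737) = (2/(-1054) + 252411)*(-174994) = (2*(-1/1054) + 252411)*(-174994) = (-1/527 + 252411)*(-174994) = (133020596/527)*(-174994) = -23277806176424/527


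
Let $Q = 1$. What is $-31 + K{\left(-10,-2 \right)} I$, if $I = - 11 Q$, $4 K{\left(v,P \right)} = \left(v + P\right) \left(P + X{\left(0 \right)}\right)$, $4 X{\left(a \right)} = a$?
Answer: $-97$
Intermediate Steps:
$X{\left(a \right)} = \frac{a}{4}$
$K{\left(v,P \right)} = \frac{P \left(P + v\right)}{4}$ ($K{\left(v,P \right)} = \frac{\left(v + P\right) \left(P + \frac{1}{4} \cdot 0\right)}{4} = \frac{\left(P + v\right) \left(P + 0\right)}{4} = \frac{\left(P + v\right) P}{4} = \frac{P \left(P + v\right)}{4}$)
$I = -11$ ($I = \left(-11\right) 1 = -11$)
$-31 + K{\left(-10,-2 \right)} I = -31 + \frac{1}{4} \left(-2\right) \left(-2 - 10\right) \left(-11\right) = -31 + \frac{1}{4} \left(-2\right) \left(-12\right) \left(-11\right) = -31 + 6 \left(-11\right) = -31 - 66 = -97$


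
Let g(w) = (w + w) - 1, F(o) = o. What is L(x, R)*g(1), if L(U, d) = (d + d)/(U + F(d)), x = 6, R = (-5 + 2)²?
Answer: 6/5 ≈ 1.2000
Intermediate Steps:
g(w) = -1 + 2*w (g(w) = 2*w - 1 = -1 + 2*w)
R = 9 (R = (-3)² = 9)
L(U, d) = 2*d/(U + d) (L(U, d) = (d + d)/(U + d) = (2*d)/(U + d) = 2*d/(U + d))
L(x, R)*g(1) = (2*9/(6 + 9))*(-1 + 2*1) = (2*9/15)*(-1 + 2) = (2*9*(1/15))*1 = (6/5)*1 = 6/5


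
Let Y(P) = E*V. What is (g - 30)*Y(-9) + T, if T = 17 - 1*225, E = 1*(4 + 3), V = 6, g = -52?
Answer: -3652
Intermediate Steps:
E = 7 (E = 1*7 = 7)
Y(P) = 42 (Y(P) = 7*6 = 42)
T = -208 (T = 17 - 225 = -208)
(g - 30)*Y(-9) + T = (-52 - 30)*42 - 208 = -82*42 - 208 = -3444 - 208 = -3652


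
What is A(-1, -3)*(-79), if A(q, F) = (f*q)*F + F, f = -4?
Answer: 1185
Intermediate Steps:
A(q, F) = F - 4*F*q (A(q, F) = (-4*q)*F + F = -4*F*q + F = F - 4*F*q)
A(-1, -3)*(-79) = -3*(1 - 4*(-1))*(-79) = -3*(1 + 4)*(-79) = -3*5*(-79) = -15*(-79) = 1185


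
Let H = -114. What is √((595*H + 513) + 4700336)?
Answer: √4633019 ≈ 2152.4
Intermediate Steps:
√((595*H + 513) + 4700336) = √((595*(-114) + 513) + 4700336) = √((-67830 + 513) + 4700336) = √(-67317 + 4700336) = √4633019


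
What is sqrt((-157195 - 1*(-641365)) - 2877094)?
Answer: 2*I*sqrt(598231) ≈ 1546.9*I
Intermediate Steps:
sqrt((-157195 - 1*(-641365)) - 2877094) = sqrt((-157195 + 641365) - 2877094) = sqrt(484170 - 2877094) = sqrt(-2392924) = 2*I*sqrt(598231)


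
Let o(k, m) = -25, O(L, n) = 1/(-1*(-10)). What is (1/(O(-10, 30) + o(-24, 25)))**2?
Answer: 100/62001 ≈ 0.0016129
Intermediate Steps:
O(L, n) = 1/10
(1/(O(-10, 30) + o(-24, 25)))**2 = (1/(1/10 - 25))**2 = (1/(-249/10))**2 = (-10/249)**2 = 100/62001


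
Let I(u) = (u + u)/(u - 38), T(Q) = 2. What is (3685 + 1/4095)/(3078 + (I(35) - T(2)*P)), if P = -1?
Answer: 7545038/6258525 ≈ 1.2056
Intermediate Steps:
I(u) = 2*u/(-38 + u) (I(u) = (2*u)/(-38 + u) = 2*u/(-38 + u))
(3685 + 1/4095)/(3078 + (I(35) - T(2)*P)) = (3685 + 1/4095)/(3078 + (2*35/(-38 + 35) - 2*(-1))) = (3685 + 1/4095)/(3078 + (2*35/(-3) - 1*(-2))) = 15090076/(4095*(3078 + (2*35*(-⅓) + 2))) = 15090076/(4095*(3078 + (-70/3 + 2))) = 15090076/(4095*(3078 - 64/3)) = 15090076/(4095*(9170/3)) = (15090076/4095)*(3/9170) = 7545038/6258525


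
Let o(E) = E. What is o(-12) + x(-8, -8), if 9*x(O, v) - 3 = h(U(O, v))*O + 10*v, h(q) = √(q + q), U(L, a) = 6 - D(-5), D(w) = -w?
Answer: -185/9 - 8*√2/9 ≈ -21.813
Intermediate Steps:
U(L, a) = 1 (U(L, a) = 6 - (-1)*(-5) = 6 - 1*5 = 6 - 5 = 1)
h(q) = √2*√q (h(q) = √(2*q) = √2*√q)
x(O, v) = ⅓ + 10*v/9 + O*√2/9 (x(O, v) = ⅓ + ((√2*√1)*O + 10*v)/9 = ⅓ + ((√2*1)*O + 10*v)/9 = ⅓ + (√2*O + 10*v)/9 = ⅓ + (O*√2 + 10*v)/9 = ⅓ + (10*v + O*√2)/9 = ⅓ + (10*v/9 + O*√2/9) = ⅓ + 10*v/9 + O*√2/9)
o(-12) + x(-8, -8) = -12 + (⅓ + (10/9)*(-8) + (⅑)*(-8)*√2) = -12 + (⅓ - 80/9 - 8*√2/9) = -12 + (-77/9 - 8*√2/9) = -185/9 - 8*√2/9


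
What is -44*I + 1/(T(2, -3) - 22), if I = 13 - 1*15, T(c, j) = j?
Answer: 2199/25 ≈ 87.960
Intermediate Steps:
I = -2 (I = 13 - 15 = -2)
-44*I + 1/(T(2, -3) - 22) = -44*(-2) + 1/(-3 - 22) = 88 + 1/(-25) = 88 - 1/25 = 2199/25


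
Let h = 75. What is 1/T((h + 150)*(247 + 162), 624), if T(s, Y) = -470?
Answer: -1/470 ≈ -0.0021277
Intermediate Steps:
1/T((h + 150)*(247 + 162), 624) = 1/(-470) = -1/470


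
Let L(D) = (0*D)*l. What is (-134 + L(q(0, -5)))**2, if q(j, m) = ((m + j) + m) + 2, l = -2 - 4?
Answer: 17956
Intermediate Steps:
l = -6
q(j, m) = 2 + j + 2*m (q(j, m) = ((j + m) + m) + 2 = (j + 2*m) + 2 = 2 + j + 2*m)
L(D) = 0 (L(D) = (0*D)*(-6) = 0*(-6) = 0)
(-134 + L(q(0, -5)))**2 = (-134 + 0)**2 = (-134)**2 = 17956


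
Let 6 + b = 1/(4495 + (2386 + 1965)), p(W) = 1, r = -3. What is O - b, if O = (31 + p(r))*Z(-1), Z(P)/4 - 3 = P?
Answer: 2317651/8846 ≈ 262.00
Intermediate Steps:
Z(P) = 12 + 4*P
O = 256 (O = (31 + 1)*(12 + 4*(-1)) = 32*(12 - 4) = 32*8 = 256)
b = -53075/8846 (b = -6 + 1/(4495 + (2386 + 1965)) = -6 + 1/(4495 + 4351) = -6 + 1/8846 = -53075/8846 ≈ -5.9999)
O - b = 256 - 1*(-53075/8846) = 256 + 53075/8846 = 2317651/8846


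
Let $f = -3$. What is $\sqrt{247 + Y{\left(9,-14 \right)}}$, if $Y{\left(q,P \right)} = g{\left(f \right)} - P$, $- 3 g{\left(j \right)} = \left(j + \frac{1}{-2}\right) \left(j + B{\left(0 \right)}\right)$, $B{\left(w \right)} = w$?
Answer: $\frac{\sqrt{1030}}{2} \approx 16.047$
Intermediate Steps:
$g{\left(j \right)} = - \frac{j \left(- \frac{1}{2} + j\right)}{3}$ ($g{\left(j \right)} = - \frac{\left(j + \frac{1}{-2}\right) \left(j + 0\right)}{3} = - \frac{\left(j - \frac{1}{2}\right) j}{3} = - \frac{\left(- \frac{1}{2} + j\right) j}{3} = - \frac{j \left(- \frac{1}{2} + j\right)}{3}$)
$Y{\left(q,P \right)} = - \frac{7}{2} - P$ ($Y{\left(q,P \right)} = \frac{1}{6} \left(-3\right) \left(1 - -6\right) - P = \frac{1}{6} \left(-3\right) \left(1 + 6\right) - P = \frac{1}{6} \left(-3\right) 7 - P = - \frac{7}{2} - P$)
$\sqrt{247 + Y{\left(9,-14 \right)}} = \sqrt{247 - - \frac{21}{2}} = \sqrt{247 + \left(- \frac{7}{2} + 14\right)} = \sqrt{247 + \frac{21}{2}} = \sqrt{\frac{515}{2}} = \frac{\sqrt{1030}}{2}$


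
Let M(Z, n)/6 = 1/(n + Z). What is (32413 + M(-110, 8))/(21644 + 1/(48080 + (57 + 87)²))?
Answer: 446105792/297890701 ≈ 1.4975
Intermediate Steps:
M(Z, n) = 6/(Z + n) (M(Z, n) = 6/(n + Z) = 6/(Z + n))
(32413 + M(-110, 8))/(21644 + 1/(48080 + (57 + 87)²)) = (32413 + 6/(-110 + 8))/(21644 + 1/(48080 + (57 + 87)²)) = (32413 + 6/(-102))/(21644 + 1/(48080 + 144²)) = (32413 + 6*(-1/102))/(21644 + 1/(48080 + 20736)) = (32413 - 1/17)/(21644 + 1/68816) = 551020/(17*(21644 + 1/68816)) = 551020/(17*(1489453505/68816)) = (551020/17)*(68816/1489453505) = 446105792/297890701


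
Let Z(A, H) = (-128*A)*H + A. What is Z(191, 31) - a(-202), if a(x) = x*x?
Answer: -798501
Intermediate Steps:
a(x) = x**2
Z(A, H) = A - 128*A*H (Z(A, H) = -128*A*H + A = A - 128*A*H)
Z(191, 31) - a(-202) = 191*(1 - 128*31) - 1*(-202)**2 = 191*(1 - 3968) - 1*40804 = 191*(-3967) - 40804 = -757697 - 40804 = -798501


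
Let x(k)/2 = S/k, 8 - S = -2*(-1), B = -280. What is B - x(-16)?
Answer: -1117/4 ≈ -279.25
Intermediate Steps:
S = 6 (S = 8 - (-2)*(-1) = 8 - 1*2 = 8 - 2 = 6)
x(k) = 12/k (x(k) = 2*(6/k) = 12/k)
B - x(-16) = -280 - 12/(-16) = -280 - 12*(-1)/16 = -280 - 1*(-¾) = -280 + ¾ = -1117/4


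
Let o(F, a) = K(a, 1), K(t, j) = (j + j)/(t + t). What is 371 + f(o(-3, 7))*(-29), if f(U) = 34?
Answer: -615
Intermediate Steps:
K(t, j) = j/t (K(t, j) = (2*j)/((2*t)) = (2*j)*(1/(2*t)) = j/t)
o(F, a) = 1/a
371 + f(o(-3, 7))*(-29) = 371 + 34*(-29) = 371 - 986 = -615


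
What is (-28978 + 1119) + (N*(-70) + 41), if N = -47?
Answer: -24528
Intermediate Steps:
(-28978 + 1119) + (N*(-70) + 41) = (-28978 + 1119) + (-47*(-70) + 41) = -27859 + (3290 + 41) = -27859 + 3331 = -24528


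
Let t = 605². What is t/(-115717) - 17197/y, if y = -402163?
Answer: -145211726826/46537095871 ≈ -3.1203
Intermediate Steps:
t = 366025
t/(-115717) - 17197/y = 366025/(-115717) - 17197/(-402163) = 366025*(-1/115717) - 17197*(-1/402163) = -366025/115717 + 17197/402163 = -145211726826/46537095871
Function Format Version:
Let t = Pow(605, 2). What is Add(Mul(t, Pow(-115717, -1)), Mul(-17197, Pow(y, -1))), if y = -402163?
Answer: Rational(-145211726826, 46537095871) ≈ -3.1203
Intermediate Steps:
t = 366025
Add(Mul(t, Pow(-115717, -1)), Mul(-17197, Pow(y, -1))) = Add(Mul(366025, Pow(-115717, -1)), Mul(-17197, Pow(-402163, -1))) = Add(Mul(366025, Rational(-1, 115717)), Mul(-17197, Rational(-1, 402163))) = Add(Rational(-366025, 115717), Rational(17197, 402163)) = Rational(-145211726826, 46537095871)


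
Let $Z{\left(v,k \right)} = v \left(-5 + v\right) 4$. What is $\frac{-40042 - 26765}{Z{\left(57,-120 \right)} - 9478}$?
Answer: $- \frac{66807}{2378} \approx -28.094$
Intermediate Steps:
$Z{\left(v,k \right)} = 4 v \left(-5 + v\right)$
$\frac{-40042 - 26765}{Z{\left(57,-120 \right)} - 9478} = \frac{-40042 - 26765}{4 \cdot 57 \left(-5 + 57\right) - 9478} = - \frac{66807}{4 \cdot 57 \cdot 52 + \left(-14902 + 5424\right)} = - \frac{66807}{11856 - 9478} = - \frac{66807}{2378}$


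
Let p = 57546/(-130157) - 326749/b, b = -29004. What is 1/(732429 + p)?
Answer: 164133636/120218011386427 ≈ 1.3653e-6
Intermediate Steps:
p = 1776504583/164133636 (p = 57546/(-130157) - 326749/(-29004) = 57546*(-1/130157) - 326749*(-1/29004) = -2502/5659 + 326749/29004 = 1776504583/164133636 ≈ 10.824)
1/(732429 + p) = 1/(732429 + 1776504583/164133636) = 1/(120218011386427/164133636) = 164133636/120218011386427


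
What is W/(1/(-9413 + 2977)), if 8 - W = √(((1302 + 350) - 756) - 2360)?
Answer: -51488 + 12872*I*√366 ≈ -51488.0 + 2.4626e+5*I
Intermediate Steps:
W = 8 - 2*I*√366 (W = 8 - √(((1302 + 350) - 756) - 2360) = 8 - √((1652 - 756) - 2360) = 8 - √(896 - 2360) = 8 - √(-1464) = 8 - 2*I*√366 ≈ 8.0 - 38.262*I)
W/(1/(-9413 + 2977)) = (8 - 2*I*√366)/(1/(-9413 + 2977)) = (8 - 2*I*√366)/(1/(-6436)) = (8 - 2*I*√366)/(-1/6436) = (8 - 2*I*√366)*(-6436) = -51488 + 12872*I*√366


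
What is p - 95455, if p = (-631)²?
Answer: 302706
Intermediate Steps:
p = 398161
p - 95455 = 398161 - 95455 = 302706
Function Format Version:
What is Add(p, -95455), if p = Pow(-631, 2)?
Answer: 302706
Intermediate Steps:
p = 398161
Add(p, -95455) = Add(398161, -95455) = 302706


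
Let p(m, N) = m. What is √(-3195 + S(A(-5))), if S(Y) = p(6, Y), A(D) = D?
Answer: I*√3189 ≈ 56.471*I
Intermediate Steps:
S(Y) = 6
√(-3195 + S(A(-5))) = √(-3195 + 6) = √(-3189) = I*√3189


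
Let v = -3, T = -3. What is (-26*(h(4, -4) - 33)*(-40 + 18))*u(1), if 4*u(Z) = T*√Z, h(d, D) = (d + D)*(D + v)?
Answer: 14157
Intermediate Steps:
h(d, D) = (-3 + D)*(D + d) (h(d, D) = (d + D)*(D - 3) = (D + d)*(-3 + D) = (-3 + D)*(D + d))
u(Z) = -3*√Z/4 (u(Z) = (-3*√Z)/4 = -3*√Z/4)
(-26*(h(4, -4) - 33)*(-40 + 18))*u(1) = (-26*(((-4)² - 3*(-4) - 3*4 - 4*4) - 33)*(-40 + 18))*(-3*√1/4) = (-26*((16 + 12 - 12 - 16) - 33)*(-22))*(-¾*1) = -26*(0 - 33)*(-22)*(-¾) = -(-858)*(-22)*(-¾) = -26*726*(-¾) = -18876*(-¾) = 14157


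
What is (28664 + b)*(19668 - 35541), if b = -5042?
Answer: -374952006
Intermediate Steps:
(28664 + b)*(19668 - 35541) = (28664 - 5042)*(19668 - 35541) = 23622*(-15873) = -374952006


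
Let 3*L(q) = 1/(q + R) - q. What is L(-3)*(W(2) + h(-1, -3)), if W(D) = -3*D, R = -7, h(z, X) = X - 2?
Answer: -319/30 ≈ -10.633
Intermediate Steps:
h(z, X) = -2 + X
L(q) = -q/3 + 1/(3*(-7 + q)) (L(q) = (1/(q - 7) - q)/3 = (1/(-7 + q) - q)/3 = -q/3 + 1/(3*(-7 + q)))
L(-3)*(W(2) + h(-1, -3)) = ((1 - 1*(-3)² + 7*(-3))/(3*(-7 - 3)))*(-3*2 + (-2 - 3)) = ((⅓)*(1 - 1*9 - 21)/(-10))*(-6 - 5) = ((⅓)*(-⅒)*(1 - 9 - 21))*(-11) = ((⅓)*(-⅒)*(-29))*(-11) = (29/30)*(-11) = -319/30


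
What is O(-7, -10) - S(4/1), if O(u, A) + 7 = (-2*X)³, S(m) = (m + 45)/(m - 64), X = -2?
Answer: 3469/60 ≈ 57.817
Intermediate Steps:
S(m) = (45 + m)/(-64 + m)
O(u, A) = 57 (O(u, A) = -7 + (-2*(-2))³ = -7 + 4³ = -7 + 64 = 57)
O(-7, -10) - S(4/1) = 57 - (45 + 4/1)/(-64 + 4/1) = 57 - (45 + 4*1)/(-64 + 4*1) = 57 - (45 + 4)/(-64 + 4) = 57 - 49/(-60) = 57 - (-1)*49/60 = 57 - 1*(-49/60) = 57 + 49/60 = 3469/60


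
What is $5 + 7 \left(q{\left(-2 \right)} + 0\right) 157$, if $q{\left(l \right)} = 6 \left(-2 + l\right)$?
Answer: $-26371$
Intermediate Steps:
$q{\left(l \right)} = -12 + 6 l$
$5 + 7 \left(q{\left(-2 \right)} + 0\right) 157 = 5 + 7 \left(\left(-12 + 6 \left(-2\right)\right) + 0\right) 157 = 5 + 7 \left(\left(-12 - 12\right) + 0\right) 157 = 5 + 7 \left(-24 + 0\right) 157 = 5 + 7 \left(-24\right) 157 = 5 - 26376 = -26371$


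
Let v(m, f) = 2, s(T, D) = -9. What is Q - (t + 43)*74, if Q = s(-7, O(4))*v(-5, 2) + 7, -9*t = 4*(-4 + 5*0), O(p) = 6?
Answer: -29921/9 ≈ -3324.6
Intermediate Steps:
t = 16/9 (t = -4*(-4 + 5*0)/9 = -4*(-4 + 0)/9 = -4*(-4)/9 = -⅑*(-16) = 16/9 ≈ 1.7778)
Q = -11 (Q = -9*2 + 7 = -18 + 7 = -11)
Q - (t + 43)*74 = -11 - (16/9 + 43)*74 = -11 - 403*74/9 = -11 - 1*29822/9 = -11 - 29822/9 = -29921/9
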